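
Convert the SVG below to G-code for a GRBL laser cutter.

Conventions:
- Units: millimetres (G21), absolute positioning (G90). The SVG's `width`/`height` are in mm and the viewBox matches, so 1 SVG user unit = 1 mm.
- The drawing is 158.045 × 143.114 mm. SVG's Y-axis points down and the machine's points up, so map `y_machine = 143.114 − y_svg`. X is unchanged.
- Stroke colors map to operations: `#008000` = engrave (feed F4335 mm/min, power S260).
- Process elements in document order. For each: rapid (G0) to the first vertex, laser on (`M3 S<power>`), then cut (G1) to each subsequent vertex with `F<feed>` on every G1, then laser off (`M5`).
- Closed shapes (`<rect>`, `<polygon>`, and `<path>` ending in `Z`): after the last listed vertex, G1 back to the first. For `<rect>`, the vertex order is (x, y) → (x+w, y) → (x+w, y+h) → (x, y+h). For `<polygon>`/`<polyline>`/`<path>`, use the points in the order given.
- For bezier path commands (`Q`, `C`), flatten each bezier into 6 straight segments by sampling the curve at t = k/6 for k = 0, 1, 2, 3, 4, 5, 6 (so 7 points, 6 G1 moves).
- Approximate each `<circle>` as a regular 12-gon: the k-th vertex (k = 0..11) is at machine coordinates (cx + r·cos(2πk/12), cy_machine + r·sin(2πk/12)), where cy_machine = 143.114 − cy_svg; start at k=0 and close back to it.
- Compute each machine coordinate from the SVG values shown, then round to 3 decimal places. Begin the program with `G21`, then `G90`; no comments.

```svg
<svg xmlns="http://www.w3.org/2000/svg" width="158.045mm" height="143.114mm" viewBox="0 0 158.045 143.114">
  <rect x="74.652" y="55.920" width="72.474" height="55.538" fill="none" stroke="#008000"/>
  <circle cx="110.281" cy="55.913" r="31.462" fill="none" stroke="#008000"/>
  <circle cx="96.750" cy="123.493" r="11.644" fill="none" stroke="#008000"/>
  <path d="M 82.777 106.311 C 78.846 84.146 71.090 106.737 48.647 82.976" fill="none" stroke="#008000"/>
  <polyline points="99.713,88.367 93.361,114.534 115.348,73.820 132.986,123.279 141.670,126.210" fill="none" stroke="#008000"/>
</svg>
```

1 u = 1 mm; y_m = 143.114 − y.

[1] `<rect>` rectangle, #008000→engrave S260 F4335: (74.652,87.194) → (147.126,87.194) → (147.126,31.656) → (74.652,31.656) → (74.652,87.194) (closed)

[2] `<circle>` circle, #008000→engrave S260 F4335: (141.743,87.201) → (137.528,102.932) → (126.012,114.448) → (110.281,118.663) → (94.550,114.448) → (83.034,102.932) → (78.819,87.201) → (83.034,71.470) → (94.550,59.954) → (110.281,55.739) → (126.012,59.954) → (137.528,71.470) → (141.743,87.201) (closed)

[3] `<circle>` circle, #008000→engrave S260 F4335: (108.394,19.621) → (106.834,25.443) → (102.572,29.705) → (96.750,31.265) → (90.928,29.705) → (86.666,25.443) → (85.106,19.621) → (86.666,13.799) → (90.928,9.537) → (96.750,7.977) → (102.572,9.537) → (106.834,13.799) → (108.394,19.621) (closed)

[4] `<path>` cubic bezier, #008000→engrave S260 F4335: (82.777,36.803) → (80.442,44.578) → (77.169,47.424) → (72.654,47.872) → (66.597,48.453) → (58.695,51.698) → (48.647,60.138)

[5] `<polyline>` open polyline, #008000→engrave S260 F4335: (99.713,54.747) → (93.361,28.580) → (115.348,69.294) → (132.986,19.835) → (141.670,16.904)

G21
G90
G0 X74.652 Y87.194
M3 S260
G1 X147.126 Y87.194 F4335
G1 X147.126 Y31.656 F4335
G1 X74.652 Y31.656 F4335
G1 X74.652 Y87.194 F4335
M5
G0 X141.743 Y87.201
M3 S260
G1 X137.528 Y102.932 F4335
G1 X126.012 Y114.448 F4335
G1 X110.281 Y118.663 F4335
G1 X94.550 Y114.448 F4335
G1 X83.034 Y102.932 F4335
G1 X78.819 Y87.201 F4335
G1 X83.034 Y71.470 F4335
G1 X94.550 Y59.954 F4335
G1 X110.281 Y55.739 F4335
G1 X126.012 Y59.954 F4335
G1 X137.528 Y71.470 F4335
G1 X141.743 Y87.201 F4335
M5
G0 X108.394 Y19.621
M3 S260
G1 X106.834 Y25.443 F4335
G1 X102.572 Y29.705 F4335
G1 X96.750 Y31.265 F4335
G1 X90.928 Y29.705 F4335
G1 X86.666 Y25.443 F4335
G1 X85.106 Y19.621 F4335
G1 X86.666 Y13.799 F4335
G1 X90.928 Y9.537 F4335
G1 X96.750 Y7.977 F4335
G1 X102.572 Y9.537 F4335
G1 X106.834 Y13.799 F4335
G1 X108.394 Y19.621 F4335
M5
G0 X82.777 Y36.803
M3 S260
G1 X80.442 Y44.578 F4335
G1 X77.169 Y47.424 F4335
G1 X72.654 Y47.872 F4335
G1 X66.597 Y48.453 F4335
G1 X58.695 Y51.698 F4335
G1 X48.647 Y60.138 F4335
M5
G0 X99.713 Y54.747
M3 S260
G1 X93.361 Y28.580 F4335
G1 X115.348 Y69.294 F4335
G1 X132.986 Y19.835 F4335
G1 X141.670 Y16.904 F4335
M5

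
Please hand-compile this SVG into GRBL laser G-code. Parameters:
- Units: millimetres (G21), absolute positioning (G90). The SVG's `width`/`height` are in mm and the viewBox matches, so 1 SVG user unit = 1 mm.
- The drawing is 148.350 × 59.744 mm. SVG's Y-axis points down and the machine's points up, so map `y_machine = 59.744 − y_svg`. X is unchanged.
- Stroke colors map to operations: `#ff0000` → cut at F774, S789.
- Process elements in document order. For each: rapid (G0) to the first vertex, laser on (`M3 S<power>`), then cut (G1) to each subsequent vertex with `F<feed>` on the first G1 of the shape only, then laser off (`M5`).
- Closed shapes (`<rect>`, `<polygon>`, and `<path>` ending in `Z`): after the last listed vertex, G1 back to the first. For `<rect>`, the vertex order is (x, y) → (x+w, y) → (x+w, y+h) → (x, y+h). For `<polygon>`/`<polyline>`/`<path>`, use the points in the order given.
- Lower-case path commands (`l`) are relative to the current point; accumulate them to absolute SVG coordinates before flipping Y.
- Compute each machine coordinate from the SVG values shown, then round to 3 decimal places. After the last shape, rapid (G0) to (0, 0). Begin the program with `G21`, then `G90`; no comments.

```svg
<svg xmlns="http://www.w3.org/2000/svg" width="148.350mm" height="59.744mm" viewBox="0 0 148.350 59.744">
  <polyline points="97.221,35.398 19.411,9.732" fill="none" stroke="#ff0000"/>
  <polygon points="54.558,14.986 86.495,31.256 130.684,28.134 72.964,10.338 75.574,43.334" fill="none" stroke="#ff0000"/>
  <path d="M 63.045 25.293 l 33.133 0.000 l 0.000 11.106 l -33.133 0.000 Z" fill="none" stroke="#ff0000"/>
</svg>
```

1 u = 1 mm; y_m = 59.744 − y.

[1] `<polyline>` line segment, #ff0000→cut S789 F774: (97.221,24.346) → (19.411,50.012)

[2] `<polygon>` closed polygon, #ff0000→cut S789 F774: (54.558,44.758) → (86.495,28.488) → (130.684,31.610) → (72.964,49.406) → (75.574,16.410) → (54.558,44.758) (closed)

[3] `<path>` rectangle, #ff0000→cut S789 F774: (63.045,34.451) → (96.178,34.451) → (96.178,23.345) → (63.045,23.345) → (63.045,34.451) (closed)

G21
G90
G0 X97.221 Y24.346
M3 S789
G1 X19.411 Y50.012 F774
M5
G0 X54.558 Y44.758
M3 S789
G1 X86.495 Y28.488 F774
G1 X130.684 Y31.610
G1 X72.964 Y49.406
G1 X75.574 Y16.410
G1 X54.558 Y44.758
M5
G0 X63.045 Y34.451
M3 S789
G1 X96.178 Y34.451 F774
G1 X96.178 Y23.345
G1 X63.045 Y23.345
G1 X63.045 Y34.451
M5
G0 X0.000 Y0.000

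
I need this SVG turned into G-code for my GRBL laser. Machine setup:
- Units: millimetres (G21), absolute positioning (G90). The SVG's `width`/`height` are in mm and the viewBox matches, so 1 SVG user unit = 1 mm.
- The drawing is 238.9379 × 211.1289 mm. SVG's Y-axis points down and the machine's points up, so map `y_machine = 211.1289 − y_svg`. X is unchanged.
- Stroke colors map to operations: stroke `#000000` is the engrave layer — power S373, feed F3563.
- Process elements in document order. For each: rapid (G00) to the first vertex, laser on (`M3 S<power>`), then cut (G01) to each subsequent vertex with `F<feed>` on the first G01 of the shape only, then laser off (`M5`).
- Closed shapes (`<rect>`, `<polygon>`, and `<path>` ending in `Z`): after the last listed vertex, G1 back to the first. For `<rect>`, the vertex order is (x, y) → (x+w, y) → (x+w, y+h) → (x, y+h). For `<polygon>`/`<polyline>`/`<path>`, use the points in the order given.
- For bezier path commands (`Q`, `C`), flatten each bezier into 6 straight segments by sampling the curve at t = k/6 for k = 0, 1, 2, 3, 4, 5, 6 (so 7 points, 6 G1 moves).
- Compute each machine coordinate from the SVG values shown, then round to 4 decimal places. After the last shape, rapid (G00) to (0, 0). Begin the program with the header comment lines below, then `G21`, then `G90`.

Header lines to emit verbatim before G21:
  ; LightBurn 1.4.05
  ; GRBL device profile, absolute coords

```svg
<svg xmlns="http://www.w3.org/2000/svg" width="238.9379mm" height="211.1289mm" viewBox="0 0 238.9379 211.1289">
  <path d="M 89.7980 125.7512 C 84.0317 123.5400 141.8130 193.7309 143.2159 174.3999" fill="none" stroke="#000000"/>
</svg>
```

; LightBurn 1.4.05
; GRBL device profile, absolute coords
G21
G90
G00 X89.7980 Y85.3777
M3 S373
G01 X91.6553 Y81.1994 F3563
G01 X100.7725 Y69.4521
G01 X113.8185 Y54.6334
G01 X127.4619 Y41.2414
G01 X138.3715 Y33.7740
G01 X143.2159 Y36.7290
M5
G00 X0.0000 Y0.0000

viewBox `0 0 238.9379 211.1289` with mm width/height → 1 unit = 1 mm. Flip: y_m = 211.1289 − y_svg.

**Shape 1** — `<path>` cubic bezier, stroke `#000000` → engrave (S373, F3563). Control points (SVG): P0=(89.7980,125.7512), P1=(84.0317,123.5400), P2=(141.8130,193.7309), P3=(143.2159,174.3999); sampled at t=k/6. Machine vertices: (89.7980,85.3777) → (91.6553,81.1994) → (100.7725,69.4521) → (113.8185,54.6334) → (127.4619,41.2414) → (138.3715,33.7740) → (143.2159,36.7290). Open path.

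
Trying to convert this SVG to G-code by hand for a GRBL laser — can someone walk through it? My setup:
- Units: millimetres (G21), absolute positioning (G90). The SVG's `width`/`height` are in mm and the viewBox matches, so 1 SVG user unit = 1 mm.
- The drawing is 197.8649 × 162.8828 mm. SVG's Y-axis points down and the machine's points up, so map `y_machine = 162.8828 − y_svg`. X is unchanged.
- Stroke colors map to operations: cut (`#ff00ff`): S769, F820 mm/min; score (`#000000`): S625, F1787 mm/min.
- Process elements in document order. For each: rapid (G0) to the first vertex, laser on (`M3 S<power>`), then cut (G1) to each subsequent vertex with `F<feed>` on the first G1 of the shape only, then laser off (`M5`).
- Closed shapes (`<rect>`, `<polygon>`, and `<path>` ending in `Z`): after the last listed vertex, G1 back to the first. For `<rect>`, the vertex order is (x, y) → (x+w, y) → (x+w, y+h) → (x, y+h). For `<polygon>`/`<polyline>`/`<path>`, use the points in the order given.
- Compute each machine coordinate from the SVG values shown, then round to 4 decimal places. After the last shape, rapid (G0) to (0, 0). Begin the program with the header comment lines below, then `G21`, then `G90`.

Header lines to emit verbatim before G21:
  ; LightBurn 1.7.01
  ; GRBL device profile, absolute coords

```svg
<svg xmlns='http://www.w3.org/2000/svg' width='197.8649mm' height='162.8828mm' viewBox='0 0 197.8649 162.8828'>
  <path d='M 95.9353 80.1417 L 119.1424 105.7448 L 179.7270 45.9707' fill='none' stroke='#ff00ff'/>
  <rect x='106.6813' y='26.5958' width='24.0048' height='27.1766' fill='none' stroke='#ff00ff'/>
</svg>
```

; LightBurn 1.7.01
; GRBL device profile, absolute coords
G21
G90
G0 X95.9353 Y82.7411
M3 S769
G1 X119.1424 Y57.1380 F820
G1 X179.7270 Y116.9121
M5
G0 X106.6813 Y136.2870
M3 S769
G1 X130.6861 Y136.2870 F820
G1 X130.6861 Y109.1104
G1 X106.6813 Y109.1104
G1 X106.6813 Y136.2870
M5
G0 X0.0000 Y0.0000

viewBox `0 0 197.8649 162.8828` with mm width/height → 1 unit = 1 mm. Flip: y_m = 162.8828 − y_svg.

**Shape 1** — `<path>` open polyline, stroke `#ff00ff` → cut (S769, F820). Machine vertices: (95.9353,82.7411) → (119.1424,57.1380) → (179.7270,116.9121). Open path.

**Shape 2** — `<rect>` rectangle, stroke `#ff00ff` → cut (S769, F820). Machine vertices: (106.6813,136.2870) → (130.6861,136.2870) → (130.6861,109.1104) → (106.6813,109.1104) → (106.6813,136.2870). Closed: final G1 returns to the first vertex.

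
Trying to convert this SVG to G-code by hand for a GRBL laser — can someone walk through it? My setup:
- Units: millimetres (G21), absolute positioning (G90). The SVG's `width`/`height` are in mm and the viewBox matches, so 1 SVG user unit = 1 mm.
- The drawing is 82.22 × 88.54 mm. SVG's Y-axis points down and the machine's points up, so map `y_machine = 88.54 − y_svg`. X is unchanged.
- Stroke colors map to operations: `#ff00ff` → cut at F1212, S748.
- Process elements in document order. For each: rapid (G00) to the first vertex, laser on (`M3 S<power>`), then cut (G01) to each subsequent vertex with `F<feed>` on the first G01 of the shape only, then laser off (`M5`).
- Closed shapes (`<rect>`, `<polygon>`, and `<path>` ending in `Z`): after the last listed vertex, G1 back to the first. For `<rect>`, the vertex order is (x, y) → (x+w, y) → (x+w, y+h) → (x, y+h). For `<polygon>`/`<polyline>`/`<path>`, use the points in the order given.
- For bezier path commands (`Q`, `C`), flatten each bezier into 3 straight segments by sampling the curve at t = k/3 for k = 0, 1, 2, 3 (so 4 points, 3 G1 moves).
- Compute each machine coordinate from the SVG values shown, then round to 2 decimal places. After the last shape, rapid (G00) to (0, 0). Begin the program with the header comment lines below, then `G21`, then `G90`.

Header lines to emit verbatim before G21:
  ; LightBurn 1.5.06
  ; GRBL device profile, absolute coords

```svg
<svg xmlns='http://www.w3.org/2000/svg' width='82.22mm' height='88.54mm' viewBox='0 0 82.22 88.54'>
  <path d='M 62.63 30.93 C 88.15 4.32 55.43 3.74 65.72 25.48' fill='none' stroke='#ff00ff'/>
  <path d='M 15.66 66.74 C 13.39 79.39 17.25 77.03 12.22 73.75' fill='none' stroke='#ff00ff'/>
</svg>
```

Since the viewBox matches the mm dimensions, user units are millimetres directly. The only transform is the Y-flip y_m = 88.54 − y_svg.

Shape 1 is a cubic bezier drawn with `<path>`. Its stroke #ff00ff means cut at S748, F1212. After flipping Y the toolpath is (62.63,57.61) → (72.49,75.68) → (66.02,77.22) → (65.72,63.06).

Shape 2 is a cubic bezier drawn with `<path>`. Its stroke #ff00ff means cut at S748, F1212. After flipping Y the toolpath is (15.66,21.80) → (14.88,13.63) → (14.84,12.34) → (12.22,14.79).

; LightBurn 1.5.06
; GRBL device profile, absolute coords
G21
G90
G00 X62.63 Y57.61
M3 S748
G01 X72.49 Y75.68 F1212
G01 X66.02 Y77.22
G01 X65.72 Y63.06
M5
G00 X15.66 Y21.80
M3 S748
G01 X14.88 Y13.63 F1212
G01 X14.84 Y12.34
G01 X12.22 Y14.79
M5
G00 X0.00 Y0.00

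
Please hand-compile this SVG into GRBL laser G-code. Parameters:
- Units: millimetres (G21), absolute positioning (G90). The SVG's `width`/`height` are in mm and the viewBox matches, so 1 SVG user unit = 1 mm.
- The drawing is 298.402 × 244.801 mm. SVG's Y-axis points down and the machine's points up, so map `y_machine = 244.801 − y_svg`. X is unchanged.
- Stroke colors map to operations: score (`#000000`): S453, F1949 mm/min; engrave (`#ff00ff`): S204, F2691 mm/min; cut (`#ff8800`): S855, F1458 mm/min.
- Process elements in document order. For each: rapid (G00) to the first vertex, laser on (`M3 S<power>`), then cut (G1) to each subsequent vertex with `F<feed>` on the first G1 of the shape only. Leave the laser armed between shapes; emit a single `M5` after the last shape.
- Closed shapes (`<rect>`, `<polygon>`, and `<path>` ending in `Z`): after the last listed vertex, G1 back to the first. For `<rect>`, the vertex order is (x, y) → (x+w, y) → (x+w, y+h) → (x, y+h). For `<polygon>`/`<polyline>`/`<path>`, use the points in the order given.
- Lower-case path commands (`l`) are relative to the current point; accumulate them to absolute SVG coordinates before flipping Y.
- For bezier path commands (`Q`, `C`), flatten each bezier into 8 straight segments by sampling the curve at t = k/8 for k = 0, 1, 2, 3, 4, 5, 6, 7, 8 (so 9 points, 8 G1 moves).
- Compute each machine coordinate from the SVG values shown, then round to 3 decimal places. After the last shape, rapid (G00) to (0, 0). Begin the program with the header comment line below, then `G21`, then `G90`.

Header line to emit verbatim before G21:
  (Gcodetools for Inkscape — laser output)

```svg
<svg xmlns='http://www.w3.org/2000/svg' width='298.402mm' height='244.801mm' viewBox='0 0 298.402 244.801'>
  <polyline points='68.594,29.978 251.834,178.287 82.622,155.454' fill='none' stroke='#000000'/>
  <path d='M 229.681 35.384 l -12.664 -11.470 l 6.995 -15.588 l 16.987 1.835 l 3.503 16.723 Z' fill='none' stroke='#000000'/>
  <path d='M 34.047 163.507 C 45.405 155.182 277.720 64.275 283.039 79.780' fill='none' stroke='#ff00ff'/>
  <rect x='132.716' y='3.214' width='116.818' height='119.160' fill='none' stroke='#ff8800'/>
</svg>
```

Since the viewBox matches the mm dimensions, user units are millimetres directly. The only transform is the Y-flip y_m = 244.801 − y_svg.

Shape 1 is a open polyline drawn with `<polyline>`. Its stroke #000000 means score at S453, F1949. After flipping Y the toolpath is (68.594,214.823) → (251.834,66.514) → (82.622,89.347).

Shape 2 is a regular polygon drawn with `<path>`. Its stroke #000000 means score at S453, F1949. After flipping Y the toolpath is (229.681,209.417) → (217.017,220.887) → (224.012,236.475) → (240.999,234.640) → (244.502,217.917) → (229.681,209.417), returning to the start.

Shape 3 is a cubic bezier drawn with `<path>`. Its stroke #ff00ff means engrave at S204, F2691. After flipping Y the toolpath is (34.047,81.294) → (47.789,87.918) → (76.996,100.069) → (116.418,115.532) → (160.808,132.094) → (204.914,147.538) → (243.487,159.651) → (271.279,166.216) → (283.039,165.021).

Shape 4 is a rectangle drawn with `<rect>`. Its stroke #ff8800 means cut at S855, F1458. After flipping Y the toolpath is (132.716,241.587) → (249.534,241.587) → (249.534,122.427) → (132.716,122.427) → (132.716,241.587), returning to the start.

(Gcodetools for Inkscape — laser output)
G21
G90
G00 X68.594 Y214.823
M3 S453
G1 X251.834 Y66.514 F1949
G1 X82.622 Y89.347
G00 X229.681 Y209.417
M3 S453
G1 X217.017 Y220.887 F1949
G1 X224.012 Y236.475
G1 X240.999 Y234.640
G1 X244.502 Y217.917
G1 X229.681 Y209.417
G00 X34.047 Y81.294
M3 S204
G1 X47.789 Y87.918 F2691
G1 X76.996 Y100.069
G1 X116.418 Y115.532
G1 X160.808 Y132.094
G1 X204.914 Y147.538
G1 X243.487 Y159.651
G1 X271.279 Y166.216
G1 X283.039 Y165.021
G00 X132.716 Y241.587
M3 S855
G1 X249.534 Y241.587 F1458
G1 X249.534 Y122.427
G1 X132.716 Y122.427
G1 X132.716 Y241.587
M5
G00 X0.000 Y0.000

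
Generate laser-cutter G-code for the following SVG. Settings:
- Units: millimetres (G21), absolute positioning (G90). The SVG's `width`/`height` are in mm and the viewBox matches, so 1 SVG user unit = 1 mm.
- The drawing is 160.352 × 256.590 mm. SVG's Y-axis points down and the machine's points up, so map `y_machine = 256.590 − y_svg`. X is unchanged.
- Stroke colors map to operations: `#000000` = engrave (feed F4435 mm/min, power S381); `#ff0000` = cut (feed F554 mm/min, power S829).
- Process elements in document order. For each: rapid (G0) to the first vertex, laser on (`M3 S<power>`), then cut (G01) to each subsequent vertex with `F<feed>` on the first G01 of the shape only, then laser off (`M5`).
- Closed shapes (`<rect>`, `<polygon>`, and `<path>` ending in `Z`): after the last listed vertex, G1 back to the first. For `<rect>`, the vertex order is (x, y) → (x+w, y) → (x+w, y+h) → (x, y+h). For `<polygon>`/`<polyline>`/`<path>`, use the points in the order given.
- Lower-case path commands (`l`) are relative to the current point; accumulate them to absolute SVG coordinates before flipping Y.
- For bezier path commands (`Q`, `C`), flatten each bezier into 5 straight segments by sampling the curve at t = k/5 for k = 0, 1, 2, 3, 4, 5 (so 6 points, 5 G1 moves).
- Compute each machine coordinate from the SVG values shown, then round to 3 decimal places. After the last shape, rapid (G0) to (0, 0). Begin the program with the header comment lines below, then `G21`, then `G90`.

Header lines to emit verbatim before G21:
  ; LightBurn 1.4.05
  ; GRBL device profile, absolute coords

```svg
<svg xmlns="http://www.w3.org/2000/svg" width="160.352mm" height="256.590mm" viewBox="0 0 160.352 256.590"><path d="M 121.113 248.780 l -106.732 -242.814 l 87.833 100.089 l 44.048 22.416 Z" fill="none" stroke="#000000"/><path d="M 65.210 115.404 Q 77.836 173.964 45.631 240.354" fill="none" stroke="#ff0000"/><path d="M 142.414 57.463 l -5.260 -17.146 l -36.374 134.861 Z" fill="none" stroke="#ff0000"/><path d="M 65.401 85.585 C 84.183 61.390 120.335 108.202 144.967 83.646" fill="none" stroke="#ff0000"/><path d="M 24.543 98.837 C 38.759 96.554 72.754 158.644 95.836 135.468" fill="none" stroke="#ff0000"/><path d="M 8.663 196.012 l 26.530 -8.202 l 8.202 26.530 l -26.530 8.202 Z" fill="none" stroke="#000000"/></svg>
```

; LightBurn 1.4.05
; GRBL device profile, absolute coords
G21
G90
G0 X121.113 Y7.810
M3 S381
G01 X14.381 Y250.624 F4435
G01 X102.214 Y150.535
G01 X146.262 Y128.119
G01 X121.113 Y7.810
M5
G0 X65.210 Y141.186
M3 S829
G01 X68.467 Y117.449 F554
G01 X68.138 Y93.085
G01 X64.222 Y68.095
G01 X56.720 Y42.479
G01 X45.631 Y16.236
M5
G0 X142.414 Y199.127
M3 S829
G01 X137.154 Y216.273 F554
G01 X100.780 Y81.412
G01 X142.414 Y199.127
M5
G0 X65.401 Y171.005
M3 S829
G01 X78.523 Y178.140 F554
G01 X94.428 Y175.068
G01 X111.728 Y168.621
G01 X129.037 Y165.636
G01 X144.967 Y172.944
M5
G0 X24.543 Y157.753
M3 S829
G01 X35.201 Y152.595 F554
G01 X49.132 Y139.170
G01 X64.864 Y124.662
G01 X80.923 Y116.251
G01 X95.836 Y121.122
M5
G0 X8.663 Y60.578
M3 S381
G01 X35.193 Y68.780 F4435
G01 X43.395 Y42.250
G01 X16.865 Y34.048
G01 X8.663 Y60.578
M5
G0 X0.000 Y0.000

Since the viewBox matches the mm dimensions, user units are millimetres directly. The only transform is the Y-flip y_m = 256.590 − y_svg.

Shape 1 is a closed polygon drawn with `<path>`. Its stroke #000000 means engrave at S381, F4435. After flipping Y the toolpath is (121.113,7.810) → (14.381,250.624) → (102.214,150.535) → (146.262,128.119) → (121.113,7.810), returning to the start.

Shape 2 is a quadratic bezier drawn with `<path>`. Its stroke #ff0000 means cut at S829, F554. After flipping Y the toolpath is (65.210,141.186) → (68.467,117.449) → (68.138,93.085) → (64.222,68.095) → (56.720,42.479) → (45.631,16.236).

Shape 3 is a closed polygon drawn with `<path>`. Its stroke #ff0000 means cut at S829, F554. After flipping Y the toolpath is (142.414,199.127) → (137.154,216.273) → (100.780,81.412) → (142.414,199.127), returning to the start.

Shape 4 is a cubic bezier drawn with `<path>`. Its stroke #ff0000 means cut at S829, F554. After flipping Y the toolpath is (65.401,171.005) → (78.523,178.140) → (94.428,175.068) → (111.728,168.621) → (129.037,165.636) → (144.967,172.944).

Shape 5 is a cubic bezier drawn with `<path>`. Its stroke #ff0000 means cut at S829, F554. After flipping Y the toolpath is (24.543,157.753) → (35.201,152.595) → (49.132,139.170) → (64.864,124.662) → (80.923,116.251) → (95.836,121.122).

Shape 6 is a regular polygon drawn with `<path>`. Its stroke #000000 means engrave at S381, F4435. After flipping Y the toolpath is (8.663,60.578) → (35.193,68.780) → (43.395,42.250) → (16.865,34.048) → (8.663,60.578), returning to the start.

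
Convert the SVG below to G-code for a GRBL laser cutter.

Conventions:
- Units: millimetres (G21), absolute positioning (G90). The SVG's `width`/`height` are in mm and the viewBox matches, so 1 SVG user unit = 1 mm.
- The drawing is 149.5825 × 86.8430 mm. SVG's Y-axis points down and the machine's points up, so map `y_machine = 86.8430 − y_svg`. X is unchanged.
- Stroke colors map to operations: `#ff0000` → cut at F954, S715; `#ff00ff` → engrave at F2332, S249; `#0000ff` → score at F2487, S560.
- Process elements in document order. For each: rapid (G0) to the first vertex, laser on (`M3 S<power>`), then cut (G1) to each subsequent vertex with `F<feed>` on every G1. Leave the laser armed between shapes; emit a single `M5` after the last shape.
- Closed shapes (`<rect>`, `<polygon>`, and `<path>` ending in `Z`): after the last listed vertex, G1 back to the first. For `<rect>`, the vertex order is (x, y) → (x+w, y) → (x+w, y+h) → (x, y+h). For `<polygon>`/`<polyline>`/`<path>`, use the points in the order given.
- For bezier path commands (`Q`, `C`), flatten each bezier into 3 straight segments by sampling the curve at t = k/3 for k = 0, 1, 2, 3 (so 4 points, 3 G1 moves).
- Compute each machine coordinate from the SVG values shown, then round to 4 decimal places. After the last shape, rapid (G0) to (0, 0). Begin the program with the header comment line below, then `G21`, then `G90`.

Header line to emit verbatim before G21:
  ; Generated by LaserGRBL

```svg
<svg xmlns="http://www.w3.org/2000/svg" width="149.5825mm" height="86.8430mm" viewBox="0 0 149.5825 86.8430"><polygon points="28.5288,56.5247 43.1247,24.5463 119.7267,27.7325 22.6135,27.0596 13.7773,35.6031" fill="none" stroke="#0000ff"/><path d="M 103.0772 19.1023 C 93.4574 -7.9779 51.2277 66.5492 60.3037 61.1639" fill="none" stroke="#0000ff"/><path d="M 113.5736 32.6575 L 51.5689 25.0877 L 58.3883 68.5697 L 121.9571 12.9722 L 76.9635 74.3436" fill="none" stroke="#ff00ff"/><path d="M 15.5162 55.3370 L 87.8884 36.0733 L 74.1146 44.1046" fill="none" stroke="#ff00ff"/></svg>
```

; Generated by LaserGRBL
G21
G90
G0 X28.5288 Y30.3183
M3 S560
G1 X43.1247 Y62.2967 F2487
G1 X119.7267 Y59.1105 F2487
G1 X22.6135 Y59.7834 F2487
G1 X13.7773 Y51.2399 F2487
G1 X28.5288 Y30.3183 F2487
G0 X103.0772 Y67.7407
M3 S560
G1 X85.6954 Y67.6748 F2487
G1 X65.2216 Y40.2083 F2487
G1 X60.3037 Y25.6791 F2487
G0 X113.5736 Y54.1855
M3 S249
G1 X51.5689 Y61.7553 F2332
G1 X58.3883 Y18.2733 F2332
G1 X121.9571 Y73.8708 F2332
G1 X76.9635 Y12.4994 F2332
G0 X15.5162 Y31.5060
M3 S249
G1 X87.8884 Y50.7697 F2332
G1 X74.1146 Y42.7384 F2332
M5
G0 X0.0000 Y0.0000

viewBox `0 0 149.5825 86.8430` with mm width/height → 1 unit = 1 mm. Flip: y_m = 86.8430 − y_svg.

**Shape 1** — `<polygon>` closed polygon, stroke `#0000ff` → score (S560, F2487). Machine vertices: (28.5288,30.3183) → (43.1247,62.2967) → (119.7267,59.1105) → (22.6135,59.7834) → (13.7773,51.2399) → (28.5288,30.3183). Closed: final G1 returns to the first vertex.

**Shape 2** — `<path>` cubic bezier, stroke `#0000ff` → score (S560, F2487). Control points (SVG): P0=(103.0772,19.1023), P1=(93.4574,-7.9779), P2=(51.2277,66.5492), P3=(60.3037,61.1639); sampled at t=k/3. Machine vertices: (103.0772,67.7407) → (85.6954,67.6748) → (65.2216,40.2083) → (60.3037,25.6791). Open path.

**Shape 3** — `<path>` open polyline, stroke `#ff00ff` → engrave (S249, F2332). Machine vertices: (113.5736,54.1855) → (51.5689,61.7553) → (58.3883,18.2733) → (121.9571,73.8708) → (76.9635,12.4994). Open path.

**Shape 4** — `<path>` open polyline, stroke `#ff00ff` → engrave (S249, F2332). Machine vertices: (15.5162,31.5060) → (87.8884,50.7697) → (74.1146,42.7384). Open path.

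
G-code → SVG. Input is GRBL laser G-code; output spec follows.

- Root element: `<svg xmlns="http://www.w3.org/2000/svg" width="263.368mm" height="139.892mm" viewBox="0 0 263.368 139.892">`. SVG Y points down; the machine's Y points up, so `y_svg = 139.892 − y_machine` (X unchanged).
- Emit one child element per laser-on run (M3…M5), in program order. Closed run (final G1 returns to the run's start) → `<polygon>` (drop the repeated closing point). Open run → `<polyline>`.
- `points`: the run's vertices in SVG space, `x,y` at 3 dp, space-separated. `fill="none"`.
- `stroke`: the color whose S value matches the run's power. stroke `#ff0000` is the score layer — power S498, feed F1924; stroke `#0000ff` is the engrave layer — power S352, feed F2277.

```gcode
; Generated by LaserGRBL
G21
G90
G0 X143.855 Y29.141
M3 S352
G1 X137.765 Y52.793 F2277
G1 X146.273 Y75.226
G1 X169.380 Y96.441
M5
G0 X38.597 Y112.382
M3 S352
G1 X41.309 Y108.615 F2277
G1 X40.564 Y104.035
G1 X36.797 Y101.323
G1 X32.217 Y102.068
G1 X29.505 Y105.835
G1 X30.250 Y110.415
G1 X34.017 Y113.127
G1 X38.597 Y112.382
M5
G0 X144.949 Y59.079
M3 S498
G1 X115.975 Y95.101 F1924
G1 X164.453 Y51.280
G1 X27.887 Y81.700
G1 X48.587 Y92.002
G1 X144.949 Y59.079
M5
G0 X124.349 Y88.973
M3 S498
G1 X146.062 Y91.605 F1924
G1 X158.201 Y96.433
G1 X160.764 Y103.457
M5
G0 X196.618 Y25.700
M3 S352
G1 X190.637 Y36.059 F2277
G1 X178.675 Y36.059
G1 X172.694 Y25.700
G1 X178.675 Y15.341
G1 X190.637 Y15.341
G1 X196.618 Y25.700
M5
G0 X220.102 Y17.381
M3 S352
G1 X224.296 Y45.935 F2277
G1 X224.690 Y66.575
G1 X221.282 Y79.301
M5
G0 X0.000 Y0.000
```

Machine Y-up, SVG Y-down with viewBox height 139.892, so y_svg = 139.892 − y_machine; X carries over.

Run 1: the run's S352 means `#0000ff` (engrave). The run is open, so emit a `<polyline>` with points (Y-flipped): 143.855,110.751 137.765,87.099 146.273,64.666 169.380,43.451.

Run 2: power S352 maps to stroke `#0000ff` (engrave). The run returns to its start, so emit a `<polygon>` with points (Y-flipped): 38.597,27.510 41.309,31.277 40.564,35.857 36.797,38.569 32.217,37.824 29.505,34.057 30.250,29.477 34.017,26.765.

Run 3: S498 ⇒ score layer `#ff0000`. The run returns to its start, so emit a `<polygon>` with points (Y-flipped): 144.949,80.813 115.975,44.791 164.453,88.612 27.887,58.192 48.587,47.890.

Run 4: the run's S498 means `#ff0000` (score). The run is open, so emit a `<polyline>` with points (Y-flipped): 124.349,50.919 146.062,48.287 158.201,43.459 160.764,36.435.

Run 5: power S352 maps to stroke `#0000ff` (engrave). The run returns to its start, so emit a `<polygon>` with points (Y-flipped): 196.618,114.192 190.637,103.833 178.675,103.833 172.694,114.192 178.675,124.551 190.637,124.551.

Run 6: power S352 maps to stroke `#0000ff` (engrave). The run is open, so emit a `<polyline>` with points (Y-flipped): 220.102,122.511 224.296,93.957 224.690,73.317 221.282,60.591.

<svg xmlns="http://www.w3.org/2000/svg" width="263.368mm" height="139.892mm" viewBox="0 0 263.368 139.892">
  <polyline points="143.855,110.751 137.765,87.099 146.273,64.666 169.380,43.451" fill="none" stroke="#0000ff"/>
  <polygon points="38.597,27.510 41.309,31.277 40.564,35.857 36.797,38.569 32.217,37.824 29.505,34.057 30.250,29.477 34.017,26.765" fill="none" stroke="#0000ff"/>
  <polygon points="144.949,80.813 115.975,44.791 164.453,88.612 27.887,58.192 48.587,47.890" fill="none" stroke="#ff0000"/>
  <polyline points="124.349,50.919 146.062,48.287 158.201,43.459 160.764,36.435" fill="none" stroke="#ff0000"/>
  <polygon points="196.618,114.192 190.637,103.833 178.675,103.833 172.694,114.192 178.675,124.551 190.637,124.551" fill="none" stroke="#0000ff"/>
  <polyline points="220.102,122.511 224.296,93.957 224.690,73.317 221.282,60.591" fill="none" stroke="#0000ff"/>
</svg>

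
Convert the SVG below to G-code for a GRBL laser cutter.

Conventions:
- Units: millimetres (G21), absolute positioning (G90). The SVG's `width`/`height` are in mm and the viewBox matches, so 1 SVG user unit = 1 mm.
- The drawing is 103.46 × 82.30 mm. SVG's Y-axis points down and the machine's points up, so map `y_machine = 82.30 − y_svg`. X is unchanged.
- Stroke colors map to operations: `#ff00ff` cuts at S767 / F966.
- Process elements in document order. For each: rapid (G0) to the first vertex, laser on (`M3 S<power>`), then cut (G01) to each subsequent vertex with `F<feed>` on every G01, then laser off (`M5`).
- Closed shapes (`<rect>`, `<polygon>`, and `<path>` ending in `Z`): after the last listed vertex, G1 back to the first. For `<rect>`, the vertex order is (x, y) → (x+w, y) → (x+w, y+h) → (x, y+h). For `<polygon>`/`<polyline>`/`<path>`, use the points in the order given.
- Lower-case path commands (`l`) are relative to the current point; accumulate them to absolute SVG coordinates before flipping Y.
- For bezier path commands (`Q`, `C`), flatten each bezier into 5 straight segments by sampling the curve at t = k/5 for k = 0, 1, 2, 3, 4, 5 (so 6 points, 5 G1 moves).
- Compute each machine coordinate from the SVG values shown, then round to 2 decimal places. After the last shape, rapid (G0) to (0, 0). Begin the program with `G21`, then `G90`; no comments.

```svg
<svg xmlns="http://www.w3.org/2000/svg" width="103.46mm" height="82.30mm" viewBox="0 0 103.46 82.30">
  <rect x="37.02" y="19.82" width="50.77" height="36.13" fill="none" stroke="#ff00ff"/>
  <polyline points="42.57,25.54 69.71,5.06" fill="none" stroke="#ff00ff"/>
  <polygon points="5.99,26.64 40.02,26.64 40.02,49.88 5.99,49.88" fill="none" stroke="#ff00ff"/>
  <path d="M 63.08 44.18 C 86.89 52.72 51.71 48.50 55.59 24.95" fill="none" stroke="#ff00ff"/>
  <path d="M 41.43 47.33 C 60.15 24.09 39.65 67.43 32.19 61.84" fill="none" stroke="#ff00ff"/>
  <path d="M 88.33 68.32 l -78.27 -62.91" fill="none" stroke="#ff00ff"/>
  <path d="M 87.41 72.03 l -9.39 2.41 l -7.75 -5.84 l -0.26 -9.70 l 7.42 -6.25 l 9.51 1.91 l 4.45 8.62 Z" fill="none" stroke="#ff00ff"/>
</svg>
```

G21
G90
G0 X37.02 Y62.48
M3 S767
G01 X87.79 Y62.48 F966
G01 X87.79 Y26.35 F966
G01 X37.02 Y26.35 F966
G01 X37.02 Y62.48 F966
M5
G0 X42.57 Y56.76
M3 S767
G01 X69.71 Y77.24 F966
M5
G0 X5.99 Y55.66
M3 S767
G01 X40.02 Y55.66 F966
G01 X40.02 Y32.42 F966
G01 X5.99 Y32.42 F966
G01 X5.99 Y55.66 F966
M5
G0 X63.08 Y38.12
M3 S767
G01 X71.07 Y34.58 F966
G01 X69.61 Y34.42 F966
G01 X63.41 Y37.95 F966
G01 X57.16 Y45.49 F966
G01 X55.59 Y57.35 F966
M5
G0 X41.43 Y34.97
M3 S767
G01 X48.37 Y41.85 F966
G01 X48.41 Y38.29 F966
G01 X44.06 Y29.85 F966
G01 X37.81 Y22.05 F966
G01 X32.19 Y20.46 F966
M5
G0 X88.33 Y13.98
M3 S767
G01 X10.06 Y76.89 F966
M5
G0 X87.41 Y10.27
M3 S767
G01 X78.02 Y7.86 F966
G01 X70.27 Y13.70 F966
G01 X70.01 Y23.40 F966
G01 X77.43 Y29.65 F966
G01 X86.94 Y27.74 F966
G01 X91.39 Y19.12 F966
G01 X87.41 Y10.27 F966
M5
G0 X0.00 Y0.00

Since the viewBox matches the mm dimensions, user units are millimetres directly. The only transform is the Y-flip y_m = 82.30 − y_svg.

Shape 1 is a rectangle drawn with `<rect>`. Its stroke #ff00ff means cut at S767, F966. After flipping Y the toolpath is (37.02,62.48) → (87.79,62.48) → (87.79,26.35) → (37.02,26.35) → (37.02,62.48), returning to the start.

Shape 2 is a line segment drawn with `<polyline>`. Its stroke #ff00ff means cut at S767, F966. After flipping Y the toolpath is (42.57,56.76) → (69.71,77.24).

Shape 3 is a rectangle drawn with `<polygon>`. Its stroke #ff00ff means cut at S767, F966. After flipping Y the toolpath is (5.99,55.66) → (40.02,55.66) → (40.02,32.42) → (5.99,32.42) → (5.99,55.66), returning to the start.

Shape 4 is a cubic bezier drawn with `<path>`. Its stroke #ff00ff means cut at S767, F966. After flipping Y the toolpath is (63.08,38.12) → (71.07,34.58) → (69.61,34.42) → (63.41,37.95) → (57.16,45.49) → (55.59,57.35).

Shape 5 is a cubic bezier drawn with `<path>`. Its stroke #ff00ff means cut at S767, F966. After flipping Y the toolpath is (41.43,34.97) → (48.37,41.85) → (48.41,38.29) → (44.06,29.85) → (37.81,22.05) → (32.19,20.46).

Shape 6 is a line segment drawn with `<path>`. Its stroke #ff00ff means cut at S767, F966. After flipping Y the toolpath is (88.33,13.98) → (10.06,76.89).

Shape 7 is a regular polygon drawn with `<path>`. Its stroke #ff00ff means cut at S767, F966. After flipping Y the toolpath is (87.41,10.27) → (78.02,7.86) → (70.27,13.70) → (70.01,23.40) → (77.43,29.65) → (86.94,27.74) → (91.39,19.12) → (87.41,10.27), returning to the start.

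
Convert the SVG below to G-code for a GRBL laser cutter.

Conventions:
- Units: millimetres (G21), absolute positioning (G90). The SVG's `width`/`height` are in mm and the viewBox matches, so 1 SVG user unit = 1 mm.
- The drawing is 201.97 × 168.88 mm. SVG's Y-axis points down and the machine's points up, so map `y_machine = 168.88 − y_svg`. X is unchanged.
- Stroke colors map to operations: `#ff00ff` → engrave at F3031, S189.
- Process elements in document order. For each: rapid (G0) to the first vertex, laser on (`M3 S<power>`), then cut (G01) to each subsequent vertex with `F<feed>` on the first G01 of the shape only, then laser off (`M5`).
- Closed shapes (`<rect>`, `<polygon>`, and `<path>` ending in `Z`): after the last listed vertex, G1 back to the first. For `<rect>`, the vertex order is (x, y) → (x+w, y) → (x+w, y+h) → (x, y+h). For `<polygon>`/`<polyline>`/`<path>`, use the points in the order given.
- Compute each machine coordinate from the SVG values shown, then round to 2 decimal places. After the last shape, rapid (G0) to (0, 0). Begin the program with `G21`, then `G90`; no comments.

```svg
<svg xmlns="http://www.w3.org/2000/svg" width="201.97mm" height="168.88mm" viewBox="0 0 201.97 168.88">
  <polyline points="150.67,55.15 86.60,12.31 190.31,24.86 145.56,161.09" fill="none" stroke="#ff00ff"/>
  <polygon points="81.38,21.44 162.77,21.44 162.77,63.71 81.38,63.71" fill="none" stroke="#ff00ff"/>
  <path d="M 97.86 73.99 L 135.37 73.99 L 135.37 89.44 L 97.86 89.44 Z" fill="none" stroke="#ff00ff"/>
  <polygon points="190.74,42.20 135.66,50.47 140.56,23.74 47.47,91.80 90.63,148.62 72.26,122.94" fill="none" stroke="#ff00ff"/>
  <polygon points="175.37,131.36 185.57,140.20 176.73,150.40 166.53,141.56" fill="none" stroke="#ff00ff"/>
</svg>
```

G21
G90
G0 X150.67 Y113.73
M3 S189
G01 X86.60 Y156.57 F3031
G01 X190.31 Y144.02
G01 X145.56 Y7.79
M5
G0 X81.38 Y147.44
M3 S189
G01 X162.77 Y147.44 F3031
G01 X162.77 Y105.17
G01 X81.38 Y105.17
G01 X81.38 Y147.44
M5
G0 X97.86 Y94.89
M3 S189
G01 X135.37 Y94.89 F3031
G01 X135.37 Y79.44
G01 X97.86 Y79.44
G01 X97.86 Y94.89
M5
G0 X190.74 Y126.68
M3 S189
G01 X135.66 Y118.41 F3031
G01 X140.56 Y145.14
G01 X47.47 Y77.08
G01 X90.63 Y20.26
G01 X72.26 Y45.94
G01 X190.74 Y126.68
M5
G0 X175.37 Y37.52
M3 S189
G01 X185.57 Y28.68 F3031
G01 X176.73 Y18.48
G01 X166.53 Y27.32
G01 X175.37 Y37.52
M5
G0 X0.00 Y0.00

1 u = 1 mm; y_m = 168.88 − y.

[1] `<polyline>` open polyline, #ff00ff→engrave S189 F3031: (150.67,113.73) → (86.60,156.57) → (190.31,144.02) → (145.56,7.79)

[2] `<polygon>` rectangle, #ff00ff→engrave S189 F3031: (81.38,147.44) → (162.77,147.44) → (162.77,105.17) → (81.38,105.17) → (81.38,147.44) (closed)

[3] `<path>` rectangle, #ff00ff→engrave S189 F3031: (97.86,94.89) → (135.37,94.89) → (135.37,79.44) → (97.86,79.44) → (97.86,94.89) (closed)

[4] `<polygon>` closed polygon, #ff00ff→engrave S189 F3031: (190.74,126.68) → (135.66,118.41) → (140.56,145.14) → (47.47,77.08) → (90.63,20.26) → (72.26,45.94) → (190.74,126.68) (closed)

[5] `<polygon>` regular polygon, #ff00ff→engrave S189 F3031: (175.37,37.52) → (185.57,28.68) → (176.73,18.48) → (166.53,27.32) → (175.37,37.52) (closed)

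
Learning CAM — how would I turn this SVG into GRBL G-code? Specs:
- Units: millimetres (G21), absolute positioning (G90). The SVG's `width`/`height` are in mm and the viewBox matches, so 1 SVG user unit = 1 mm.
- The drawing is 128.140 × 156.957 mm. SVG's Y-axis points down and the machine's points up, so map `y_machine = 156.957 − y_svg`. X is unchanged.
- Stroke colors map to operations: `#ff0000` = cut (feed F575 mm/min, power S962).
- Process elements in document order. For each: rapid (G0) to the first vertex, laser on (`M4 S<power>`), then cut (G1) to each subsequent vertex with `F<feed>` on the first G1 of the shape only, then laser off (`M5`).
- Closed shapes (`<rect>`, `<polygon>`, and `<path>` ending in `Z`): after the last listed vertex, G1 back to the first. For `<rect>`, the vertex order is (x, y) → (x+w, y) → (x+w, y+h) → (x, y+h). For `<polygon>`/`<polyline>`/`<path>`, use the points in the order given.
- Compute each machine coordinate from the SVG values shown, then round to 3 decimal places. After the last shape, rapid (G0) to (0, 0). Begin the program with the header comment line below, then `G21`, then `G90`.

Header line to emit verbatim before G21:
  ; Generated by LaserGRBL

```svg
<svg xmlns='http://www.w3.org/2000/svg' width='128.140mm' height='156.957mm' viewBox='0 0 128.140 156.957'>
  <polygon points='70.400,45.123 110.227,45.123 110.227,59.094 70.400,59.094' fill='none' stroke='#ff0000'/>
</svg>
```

1 u = 1 mm; y_m = 156.957 − y.

[1] `<polygon>` rectangle, #ff0000→cut S962 F575: (70.400,111.834) → (110.227,111.834) → (110.227,97.863) → (70.400,97.863) → (70.400,111.834) (closed)

; Generated by LaserGRBL
G21
G90
G0 X70.400 Y111.834
M4 S962
G1 X110.227 Y111.834 F575
G1 X110.227 Y97.863
G1 X70.400 Y97.863
G1 X70.400 Y111.834
M5
G0 X0.000 Y0.000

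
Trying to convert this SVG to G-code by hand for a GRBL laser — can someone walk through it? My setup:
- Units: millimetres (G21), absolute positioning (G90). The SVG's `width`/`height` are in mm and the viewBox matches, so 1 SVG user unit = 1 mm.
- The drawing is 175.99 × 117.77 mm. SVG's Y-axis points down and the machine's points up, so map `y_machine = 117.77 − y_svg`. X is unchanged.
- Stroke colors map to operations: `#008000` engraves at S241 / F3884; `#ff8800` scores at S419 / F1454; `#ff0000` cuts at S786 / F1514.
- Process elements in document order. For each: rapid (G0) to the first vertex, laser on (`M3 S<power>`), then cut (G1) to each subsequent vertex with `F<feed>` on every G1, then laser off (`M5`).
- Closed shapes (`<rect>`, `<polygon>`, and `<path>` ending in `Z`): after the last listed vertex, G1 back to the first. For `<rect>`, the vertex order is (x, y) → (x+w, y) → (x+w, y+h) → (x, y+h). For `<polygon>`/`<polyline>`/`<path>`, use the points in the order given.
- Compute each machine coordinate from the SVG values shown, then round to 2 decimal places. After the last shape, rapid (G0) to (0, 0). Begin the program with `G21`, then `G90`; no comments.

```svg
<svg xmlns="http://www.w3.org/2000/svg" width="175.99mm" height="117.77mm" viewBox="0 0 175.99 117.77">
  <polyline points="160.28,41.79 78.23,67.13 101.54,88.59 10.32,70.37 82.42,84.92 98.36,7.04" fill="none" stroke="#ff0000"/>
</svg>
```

Since the viewBox matches the mm dimensions, user units are millimetres directly. The only transform is the Y-flip y_m = 117.77 − y_svg.

Shape 1 is a open polyline drawn with `<polyline>`. Its stroke #ff0000 means cut at S786, F1514. After flipping Y the toolpath is (160.28,75.98) → (78.23,50.64) → (101.54,29.18) → (10.32,47.40) → (82.42,32.85) → (98.36,110.73).

G21
G90
G0 X160.28 Y75.98
M3 S786
G1 X78.23 Y50.64 F1514
G1 X101.54 Y29.18 F1514
G1 X10.32 Y47.40 F1514
G1 X82.42 Y32.85 F1514
G1 X98.36 Y110.73 F1514
M5
G0 X0.00 Y0.00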